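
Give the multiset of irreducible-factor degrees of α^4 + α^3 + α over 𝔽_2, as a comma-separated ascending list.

1, 3

Write h(α) = α^4 + α^3 + α.
Roots in 𝔽_2: h(0) = 0 → root; h(1) = 1.
Linear factors from roots: (α).
Complete factorization: h(α) = (α)·(α^3 + α^2 + 1).
Factor degrees with multiplicity: 1 + 3 = 4.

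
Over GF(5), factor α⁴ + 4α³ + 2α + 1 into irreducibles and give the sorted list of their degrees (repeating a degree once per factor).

Write h(α) = α⁴ + 4α³ + 2α + 1.
Roots in GF(5): h(0) = 1; h(1) = 3; h(2) = 3; h(3) = 1; h(4) = 1.
Complete factorization: h(α) = (α² + 3)·(α² + 4α + 2).
Factor degrees with multiplicity: 2 + 2 = 4.

2, 2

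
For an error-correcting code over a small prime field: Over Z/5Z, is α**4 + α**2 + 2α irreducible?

Write m(α) = α**4 + α**2 + 2α.
Check for roots in Z/5Z: m(0) = 0 → root; m(1) = 4; m(2) = 4; m(3) = 1; m(4) = 0 → root.
m(0) = 0, so (α) divides m(α); m is reducible.

No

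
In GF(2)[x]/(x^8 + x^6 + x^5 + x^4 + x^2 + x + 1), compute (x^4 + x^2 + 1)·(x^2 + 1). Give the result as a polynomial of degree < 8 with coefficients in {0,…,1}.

Multiply in GF(2)[x]: (x^4 + x^2 + 1)·(x^2 + 1) = x^6 + 1.
Reduced: x^6 + 1.

x^6 + 1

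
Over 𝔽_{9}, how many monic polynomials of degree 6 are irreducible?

By the necklace-counting formula, N_9(6) = (1/6) Σ_{d|6} μ(6/d)·9^d.
Divisors of 6: 1, 2, 3, 6; μ(6/d) for each: 1, -1, -1, 1.
Σ = 9^1 − 9^2 − 9^3 + 9^6 = 530640.
N = 530640/6 = 88440.

88440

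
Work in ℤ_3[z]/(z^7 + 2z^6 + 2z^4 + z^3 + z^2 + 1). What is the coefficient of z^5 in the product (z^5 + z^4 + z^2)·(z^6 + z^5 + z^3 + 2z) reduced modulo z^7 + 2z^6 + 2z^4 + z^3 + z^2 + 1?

0

Multiply in ℤ_3[z]: (z^5 + z^4 + z^2)·(z^6 + z^5 + z^3 + 2z) = z^11 + 2z^10 + z^9 + 2z^8 + 2z^7 + 2z^6 + 2z^3.
Reduce using z^7 ≡ z^6 + z^4 + 2z^3 + 2z^2 + 2 (mod z^7 + 2z^6 + 2z^4 + z^3 + z^2 + 1).
Reduced: z^6 + 2z^4 + 2z^3 + 2z + 1.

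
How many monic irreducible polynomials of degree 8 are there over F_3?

810

By the necklace-counting formula, N_3(8) = (1/8) Σ_{d|8} μ(8/d)·3^d.
Divisors of 8: 1, 2, 4, 8; μ(8/d) for each: 0, 0, -1, 1.
Σ = − 3^4 + 3^8 = 6480.
N = 6480/8 = 810.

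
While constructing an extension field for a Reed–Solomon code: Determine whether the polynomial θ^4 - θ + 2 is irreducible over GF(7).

Yes

Write P(θ) = θ^4 - θ + 2.
Check for roots in GF(7): P(0) = 2; P(1) = 2; P(2) = 2; P(3) = 3; P(4) = 2; P(5) = 6; P(6) = 4.
No roots, so no linear factors.
Degree-2 irreducible divisors: test the 21 monic irreducibles of degree 2 over GF(7).
None of them divide P (all give nonzero remainder).
No irreducible factor of degree ≤ 2 exists, so P is irreducible over GF(7).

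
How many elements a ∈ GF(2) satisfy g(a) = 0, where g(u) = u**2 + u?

Evaluate at each of the 2 elements of GF(2):
g(0) = 0 → root; g(1) = 0 → root.
Roots: {0, 1}.

2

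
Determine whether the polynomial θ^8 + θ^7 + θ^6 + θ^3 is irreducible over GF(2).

Write f(θ) = θ^8 + θ^7 + θ^6 + θ^3.
Check for roots in GF(2): f(0) = 0 → root; f(1) = 0 → root.
f(0) = 0, so (θ) divides f(θ); f is reducible.

No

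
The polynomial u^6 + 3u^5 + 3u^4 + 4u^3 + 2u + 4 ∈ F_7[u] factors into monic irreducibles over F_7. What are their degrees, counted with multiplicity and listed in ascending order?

1, 2, 3

Write f(u) = u^6 + 3u^5 + 3u^4 + 4u^3 + 2u + 4.
Linear factors from roots: (u + 3).
Complete factorization: f(u) = (u + 3)·(u^2 + 6u + 6)·(u^3 + u^2 + 5u + 1).
Factor degrees with multiplicity: 1 + 2 + 3 = 6.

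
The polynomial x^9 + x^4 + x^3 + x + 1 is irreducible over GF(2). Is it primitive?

Yes

Write f(x) = x^9 + x^4 + x^3 + x + 1.
|GF(2^9)^×| = 2^9 − 1 = 511. Prime factorization: 511 = 7·73.
f is primitive ⇔ x has order 511 in GF(2)[x]/(f), i.e. x^(511/q) ≠ 1 for each prime q | 511.
x^(73) mod f = x^8 + x^7 + x^5 + x^4 + x^3 + x^2 + x.
x^(7) mod f = x^7.
None equal 1, so x has full order 511; f is primitive.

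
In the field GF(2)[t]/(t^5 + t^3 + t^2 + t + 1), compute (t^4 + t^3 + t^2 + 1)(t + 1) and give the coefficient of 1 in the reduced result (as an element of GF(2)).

0

Multiply in GF(2)[t]: (t^4 + t^3 + t^2 + 1)·(t + 1) = t^5 + t^2 + t + 1.
Reduce using t^5 ≡ t^3 + t^2 + t + 1 (mod t^5 + t^3 + t^2 + t + 1).
Reduced: t^3.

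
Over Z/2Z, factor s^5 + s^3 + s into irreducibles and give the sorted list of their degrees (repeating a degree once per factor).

1, 2, 2

Write g(s) = s^5 + s^3 + s.
Roots in Z/2Z: g(0) = 0 → root; g(1) = 1.
Linear factors from roots: (s).
Complete factorization: g(s) = (s)·(s^2 + s + 1)^2.
Factor degrees with multiplicity: 1 + 2 + 2 = 5.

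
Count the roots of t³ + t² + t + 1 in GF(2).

Write P(t) = t³ + t² + t + 1.
Evaluate at each of the 2 elements of GF(2):
P(0) = 1; P(1) = 0 → root.
Roots: {1}.

1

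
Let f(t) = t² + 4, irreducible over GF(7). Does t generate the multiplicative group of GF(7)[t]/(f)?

|GF(7^2)^×| = 7^2 − 1 = 48. Prime factorization: 48 = 2^4·3.
f is primitive ⇔ t has order 48 in GF(7)[t]/(f), i.e. t^(48/q) ≠ 1 for each prime q | 48.
t^(24) mod f = 1
t^(16) mod f = 2.
Since t^(24) = 1, the order of t divides 24 < 48; not primitive.

No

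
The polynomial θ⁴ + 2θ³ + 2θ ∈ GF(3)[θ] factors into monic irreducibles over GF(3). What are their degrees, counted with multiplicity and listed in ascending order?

1, 1, 2

Write h(θ) = θ⁴ + 2θ³ + 2θ.
Roots in GF(3): h(0) = 0 → root; h(1) = 2; h(2) = 0 → root.
Linear factors from roots: (θ), (θ + 1).
Complete factorization: h(θ) = (θ)·(θ + 1)·(θ² + θ + 2).
Factor degrees with multiplicity: 1 + 1 + 2 = 4.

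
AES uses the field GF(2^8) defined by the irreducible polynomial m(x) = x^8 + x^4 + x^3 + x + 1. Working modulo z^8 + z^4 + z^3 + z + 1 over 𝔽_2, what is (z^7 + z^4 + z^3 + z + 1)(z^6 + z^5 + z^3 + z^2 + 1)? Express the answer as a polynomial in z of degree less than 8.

Multiply in 𝔽_2[z]: (z^7 + z^4 + z^3 + z + 1)·(z^6 + z^5 + z^3 + z^2 + 1) = z^13 + z^12 + z^9 + z^8 + z^7 + z^3 + z^2 + z + 1.
Reduce using z^8 ≡ z^4 + z^3 + z + 1 (mod z^8 + z^4 + z^3 + z + 1).
Reduced: z^6 + z^2.

z^6 + z^2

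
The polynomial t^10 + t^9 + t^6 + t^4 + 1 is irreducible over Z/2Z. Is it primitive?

Write f(t) = t^10 + t^9 + t^6 + t^4 + 1.
|GF(2^10)^×| = 2^10 − 1 = 1023. Prime factorization: 1023 = 3·11·31.
f is primitive ⇔ t has order 1023 in GF(2)[t]/(f), i.e. t^(1023/q) ≠ 1 for each prime q | 1023.
t^(341) mod f = 1
t^(93) mod f = t^8 + t^6 + t^5 + t^3 + t^2 + t.
t^(33) mod f = t^8 + t^7 + t^6 + t^4 + 1.
Since t^(341) = 1, the order of t divides 341 < 1023; not primitive.

No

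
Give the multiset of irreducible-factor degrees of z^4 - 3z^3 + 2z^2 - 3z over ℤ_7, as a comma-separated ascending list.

1, 1, 2

Write f(z) = z^4 - 3z^3 + 2z^2 - 3z.
Linear factors from roots: (z), (z + 3).
Complete factorization: f(z) = (z)·(z + 3)·(z^2 + z - 1).
Factor degrees with multiplicity: 1 + 1 + 2 = 4.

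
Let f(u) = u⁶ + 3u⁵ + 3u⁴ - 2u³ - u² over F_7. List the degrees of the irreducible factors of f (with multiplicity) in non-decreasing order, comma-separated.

1, 1, 1, 1, 2

Linear factors from roots: (u), (u - 3), (u + 2).
Complete factorization: f(u) = (u + 2)·(u - 3)·(u)^2·(u² - 3u - 1).
Factor degrees with multiplicity: 1 + 1 + 1 + 1 + 2 = 6.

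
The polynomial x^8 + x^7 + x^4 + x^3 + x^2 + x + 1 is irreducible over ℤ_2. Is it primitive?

Write f(x) = x^8 + x^7 + x^4 + x^3 + x^2 + x + 1.
|GF(2^8)^×| = 2^8 − 1 = 255. Prime factorization: 255 = 3·5·17.
f is primitive ⇔ x has order 255 in GF(2)[x]/(f), i.e. x^(255/q) ≠ 1 for each prime q | 255.
x^(85) mod f = x^7 + x^6 + x^5 + x^4 + x^3 + x + 1.
x^(51) mod f = 1
x^(15) mod f = x^7 + x^6 + x^5 + x^4 + 1.
Since x^(51) = 1, the order of x divides 51 < 255; not primitive.

No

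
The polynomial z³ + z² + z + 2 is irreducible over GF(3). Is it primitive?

Write f(z) = z³ + z² + z + 2.
|GF(3^3)^×| = 3^3 − 1 = 26. Prime factorization: 26 = 2·13.
f is primitive ⇔ z has order 26 in GF(3)[z]/(f), i.e. z^(26/q) ≠ 1 for each prime q | 26.
z^(13) mod f = 1
z^(2) mod f = z².
Since z^(13) = 1, the order of z divides 13 < 26; not primitive.

No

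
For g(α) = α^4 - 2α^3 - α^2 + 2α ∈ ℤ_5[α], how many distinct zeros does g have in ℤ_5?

Evaluate at each of the 5 elements of ℤ_5:
g(0) = 0 → root; g(1) = 0 → root; g(2) = 0 → root; g(3) = 4; g(4) = 0 → root.
Roots: {0, 1, 2, 4}.

4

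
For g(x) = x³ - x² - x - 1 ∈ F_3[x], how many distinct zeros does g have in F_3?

0

Evaluate at each of the 3 elements of F_3:
g(0) = 2; g(1) = 1; g(2) = 1.
No element is a root.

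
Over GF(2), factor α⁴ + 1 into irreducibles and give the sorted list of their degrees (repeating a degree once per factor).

1, 1, 1, 1

Write f(α) = α⁴ + 1.
Roots in GF(2): f(0) = 1; f(1) = 0 → root.
Linear factors from roots: (α + 1).
Complete factorization: f(α) = (α + 1)^4.
Factor degrees with multiplicity: 1 + 1 + 1 + 1 = 4.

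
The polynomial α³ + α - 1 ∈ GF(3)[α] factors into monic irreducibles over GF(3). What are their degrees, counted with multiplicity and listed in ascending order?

Write h(α) = α³ + α - 1.
Roots in GF(3): h(0) = 2; h(1) = 1; h(2) = 0 → root.
Linear factors from roots: (α + 1).
Complete factorization: h(α) = (α + 1)·(α² - α - 1).
Factor degrees with multiplicity: 1 + 2 = 3.

1, 2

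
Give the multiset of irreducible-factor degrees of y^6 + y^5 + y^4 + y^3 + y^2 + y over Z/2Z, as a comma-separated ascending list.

Write f(y) = y^6 + y^5 + y^4 + y^3 + y^2 + y.
Roots in Z/2Z: f(0) = 0 → root; f(1) = 0 → root.
Linear factors from roots: (y), (y + 1).
Complete factorization: f(y) = (y)·(y + 1)·(y^2 + y + 1)^2.
Factor degrees with multiplicity: 1 + 1 + 2 + 2 = 6.

1, 1, 2, 2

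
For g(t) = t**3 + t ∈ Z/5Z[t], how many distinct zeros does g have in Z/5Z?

3

Evaluate at each of the 5 elements of Z/5Z:
g(0) = 0 → root; g(1) = 2; g(2) = 0 → root; g(3) = 0 → root; g(4) = 3.
Roots: {0, 2, 3}.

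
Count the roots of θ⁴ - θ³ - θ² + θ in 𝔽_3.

Write f(θ) = θ⁴ - θ³ - θ² + θ.
Evaluate at each of the 3 elements of 𝔽_3:
f(0) = 0 → root; f(1) = 0 → root; f(2) = 0 → root.
Roots: {0, 1, 2}.

3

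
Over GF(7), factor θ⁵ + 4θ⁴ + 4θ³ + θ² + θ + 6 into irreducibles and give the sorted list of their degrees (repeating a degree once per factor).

1, 1, 1, 2

Write f(θ) = θ⁵ + 4θ⁴ + 4θ³ + θ² + θ + 6.
Linear factors from roots: (θ + 5), (θ + 4).
Complete factorization: f(θ) = (θ + 5)·(θ + 4)^2·(θ² + 5θ + 2).
Factor degrees with multiplicity: 1 + 1 + 1 + 2 = 5.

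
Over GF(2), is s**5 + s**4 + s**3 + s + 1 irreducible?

Yes

Write h(s) = s**5 + s**4 + s**3 + s + 1.
Check for roots in GF(2): h(0) = 1; h(1) = 1.
No roots, so no linear factors.
Monic irreducibles of degree 2 over GF(2): s**2 + s + 1.
None of them divide h (all give nonzero remainder).
No irreducible factor of degree ≤ 2 exists, so h is irreducible over GF(2).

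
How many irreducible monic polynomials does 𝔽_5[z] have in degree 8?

The number of monic irreducibles of degree 8 over GF(5) is (1/8)·Σ_{d∣8} μ(8/d) 5^d.
Divisors of 8: 1, 2, 4, 8; μ(8/d) for each: 0, 0, -1, 1.
Σ = − 5^4 + 5^8 = 390000.
N = 390000/8 = 48750.

48750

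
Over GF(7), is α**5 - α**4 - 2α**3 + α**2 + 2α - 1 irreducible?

No

Write g(α) = α**5 - α**4 - 2α**3 + α**2 + 2α - 1.
Check for roots in GF(7): g(0) = 6; g(1) = 0 → root; g(2) = 0 → root; g(3) = 3; g(4) = 5; g(5) = 2; g(6) = 5.
g(1) = 0, so (α − 1) divides g(α); g is reducible.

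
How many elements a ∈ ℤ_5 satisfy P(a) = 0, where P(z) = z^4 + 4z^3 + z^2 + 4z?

Evaluate at each of the 5 elements of ℤ_5:
P(0) = 0 → root; P(1) = 0 → root; P(2) = 0 → root; P(3) = 0 → root; P(4) = 4.
Roots: {0, 1, 2, 3}.

4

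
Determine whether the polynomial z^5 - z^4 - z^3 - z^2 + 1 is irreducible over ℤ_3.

Write m(z) = z^5 - z^4 - z^3 - z^2 + 1.
Check for roots in ℤ_3: m(0) = 1; m(1) = 2; m(2) = 2.
No roots, so no linear factors.
Monic irreducibles of degree 2 over GF(3): z^2 + 1, z^2 + z - 1, z^2 - z - 1.
None of them divide m (all give nonzero remainder).
No irreducible factor of degree ≤ 2 exists, so m is irreducible over GF(3).

Yes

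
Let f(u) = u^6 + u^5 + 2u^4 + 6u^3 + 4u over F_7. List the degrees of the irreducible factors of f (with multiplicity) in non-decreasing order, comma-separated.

1, 1, 2, 2

Linear factors from roots: (u), (u + 6).
Complete factorization: f(u) = (u)·(u + 6)·(u^2 + u + 4)·(u^2 + u + 6).
Factor degrees with multiplicity: 1 + 1 + 2 + 2 = 6.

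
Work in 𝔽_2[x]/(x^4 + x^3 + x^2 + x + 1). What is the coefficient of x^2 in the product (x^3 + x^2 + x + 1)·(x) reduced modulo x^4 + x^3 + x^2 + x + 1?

Multiply in 𝔽_2[x]: (x^3 + x^2 + x + 1)·(x) = x^4 + x^3 + x^2 + x.
Reduce using x^4 ≡ x^3 + x^2 + x + 1 (mod x^4 + x^3 + x^2 + x + 1).
Reduced: 1.

0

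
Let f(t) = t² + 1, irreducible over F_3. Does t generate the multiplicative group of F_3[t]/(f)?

No

|GF(3^2)^×| = 3^2 − 1 = 8. Prime factorization: 8 = 2^3.
f is primitive ⇔ t has order 8 in GF(3)[t]/(f), i.e. t^(8/q) ≠ 1 for each prime q | 8.
t^(4) mod f = 1
Since t^(4) = 1, the order of t divides 4 < 8; not primitive.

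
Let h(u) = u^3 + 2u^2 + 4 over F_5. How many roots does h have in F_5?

Evaluate at each of the 5 elements of F_5:
h(0) = 4; h(1) = 2; h(2) = 0 → root; h(3) = 4; h(4) = 0 → root.
Roots: {2, 4}.

2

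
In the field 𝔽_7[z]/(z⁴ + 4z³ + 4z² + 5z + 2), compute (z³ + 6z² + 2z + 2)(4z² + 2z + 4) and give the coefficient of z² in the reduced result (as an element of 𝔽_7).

Multiply in 𝔽_7[z]: (z³ + 6z² + 2z + 2)·(4z² + 2z + 4) = 4z⁵ + 5z⁴ + 3z³ + z² + 5z + 1.
Reduce using z⁴ ≡ 3z³ + 3z² + 2z + 5 (mod z⁴ + 4z³ + 4z² + 5z + 2).
Reduced: 3z³ + 4z² + 3z + 2.

4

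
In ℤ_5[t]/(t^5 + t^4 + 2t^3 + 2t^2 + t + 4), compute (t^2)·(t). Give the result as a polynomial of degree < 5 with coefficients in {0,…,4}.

Multiply in ℤ_5[t]: (t^2)·(t) = t^3.
Reduced: t^3.

t^3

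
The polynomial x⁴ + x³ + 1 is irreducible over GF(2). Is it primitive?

Write f(x) = x⁴ + x³ + 1.
|GF(2^4)^×| = 2^4 − 1 = 15. Prime factorization: 15 = 3·5.
f is primitive ⇔ x has order 15 in GF(2)[x]/(f), i.e. x^(15/q) ≠ 1 for each prime q | 15.
x^(5) mod f = x³ + x + 1.
x^(3) mod f = x³.
None equal 1, so x has full order 15; f is primitive.

Yes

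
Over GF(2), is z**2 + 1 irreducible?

Write h(z) = z**2 + 1.
Check for roots in GF(2): h(0) = 1; h(1) = 0 → root.
h(1) = 0, so (z − 1) divides h(z); h is reducible.

No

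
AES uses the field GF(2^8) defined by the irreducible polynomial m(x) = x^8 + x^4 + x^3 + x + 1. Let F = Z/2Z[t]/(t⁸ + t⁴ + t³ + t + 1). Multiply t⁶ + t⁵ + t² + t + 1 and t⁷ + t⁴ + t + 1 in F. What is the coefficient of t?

Multiply in Z/2Z[t]: (t⁶ + t⁵ + t² + t + 1)·(t⁷ + t⁴ + t + 1) = t¹³ + t¹² + t¹⁰ + t⁸ + t⁶ + t⁴ + t³ + 1.
Reduce using t⁸ ≡ t⁴ + t³ + t + 1 (mod t⁸ + t⁴ + t³ + t + 1).
Reduced: t⁷ + t⁶ + t³.

0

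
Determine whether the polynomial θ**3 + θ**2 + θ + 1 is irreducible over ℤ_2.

Write m(θ) = θ**3 + θ**2 + θ + 1.
Check for roots in ℤ_2: m(0) = 1; m(1) = 0 → root.
m(1) = 0, so (θ − 1) divides m(θ); m is reducible.

No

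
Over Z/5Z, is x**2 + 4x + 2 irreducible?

Write m(x) = x**2 + 4x + 2.
Check for roots in Z/5Z: m(0) = 2; m(1) = 2; m(2) = 4; m(3) = 3; m(4) = 4.
No roots. A degree-2 polynomial over a field with no linear factor is irreducible.

Yes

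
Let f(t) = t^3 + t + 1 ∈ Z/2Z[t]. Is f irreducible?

Yes

Check for roots in Z/2Z: f(0) = 1; f(1) = 1.
No roots. A degree-3 polynomial over a field with no linear factor is irreducible.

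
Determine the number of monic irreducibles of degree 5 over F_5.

By the necklace-counting formula, N_5(5) = (1/5) Σ_{d|5} μ(5/d)·5^d.
Divisors of 5: 1, 5; μ(5/d) for each: -1, 1.
Σ = − 5^1 + 5^5 = 3120.
N = 3120/5 = 624.

624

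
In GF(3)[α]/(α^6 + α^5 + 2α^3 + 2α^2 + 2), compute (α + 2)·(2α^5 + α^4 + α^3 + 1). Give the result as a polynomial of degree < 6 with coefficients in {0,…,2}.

α^3 + 2α^2 + α + 1

Multiply in GF(3)[α]: (α + 2)·(2α^5 + α^4 + α^3 + 1) = 2α^6 + 2α^5 + 2α^3 + α + 2.
Reduce using α^6 ≡ 2α^5 + α^3 + α^2 + 1 (mod α^6 + α^5 + 2α^3 + 2α^2 + 2).
Reduced: α^3 + 2α^2 + α + 1.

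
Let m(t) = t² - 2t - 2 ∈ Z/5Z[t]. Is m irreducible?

Yes

Check for roots in Z/5Z: m(0) = 3; m(1) = 2; m(2) = 3; m(3) = 1; m(4) = 1.
No roots. A degree-2 polynomial over a field with no linear factor is irreducible.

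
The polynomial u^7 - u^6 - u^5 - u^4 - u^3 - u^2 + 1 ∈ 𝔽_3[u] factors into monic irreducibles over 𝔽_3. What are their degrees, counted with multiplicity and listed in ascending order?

Write f(u) = u^7 - u^6 - u^5 - u^4 - u^3 - u^2 + 1.
Roots in 𝔽_3: f(0) = 1; f(1) = 0 → root; f(2) = 2.
Linear factors from roots: (u - 1).
Complete factorization: f(u) = (u - 1)·(u^2 - u - 1)·(u^4 + u^3 + u^2 + 1).
Factor degrees with multiplicity: 1 + 2 + 4 = 7.

1, 2, 4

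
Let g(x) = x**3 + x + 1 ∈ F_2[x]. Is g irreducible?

Yes

Check for roots in F_2: g(0) = 1; g(1) = 1.
No roots. A degree-3 polynomial over a field with no linear factor is irreducible.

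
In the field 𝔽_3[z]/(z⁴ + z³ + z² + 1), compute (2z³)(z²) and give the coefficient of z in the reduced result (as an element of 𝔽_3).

1

Multiply in 𝔽_3[z]: (2z³)·(z²) = 2z⁵.
Reduce using z⁴ ≡ 2z³ + 2z² + 2 (mod z⁴ + z³ + z² + 1).
Reduced: 2z² + z + 2.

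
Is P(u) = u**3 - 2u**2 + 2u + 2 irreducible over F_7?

Check for roots in F_7: P(0) = 2; P(1) = 3; P(2) = 6; P(3) = 3; P(4) = 0 → root; P(5) = 3; P(6) = 4.
P(4) = 0, so (u − 4) divides P(u); P is reducible.

No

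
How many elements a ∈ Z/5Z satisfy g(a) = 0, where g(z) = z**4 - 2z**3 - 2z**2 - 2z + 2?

Evaluate at each of the 5 elements of Z/5Z:
g(0) = 2; g(1) = 2; g(2) = 0 → root; g(3) = 0 → root; g(4) = 0 → root.
Roots: {2, 3, 4}.

3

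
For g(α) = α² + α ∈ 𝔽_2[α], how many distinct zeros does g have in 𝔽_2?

2

Evaluate at each of the 2 elements of 𝔽_2:
g(0) = 0 → root; g(1) = 0 → root.
Roots: {0, 1}.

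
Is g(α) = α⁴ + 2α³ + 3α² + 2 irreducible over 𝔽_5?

Check for roots in 𝔽_5: g(0) = 2; g(1) = 3; g(2) = 1; g(3) = 4; g(4) = 4.
No roots, so no linear factors.
Degree-2 irreducible divisors: test the 10 monic irreducibles of degree 2 over GF(5).
None of them divide g (all give nonzero remainder).
No irreducible factor of degree ≤ 2 exists, so g is irreducible over GF(5).

Yes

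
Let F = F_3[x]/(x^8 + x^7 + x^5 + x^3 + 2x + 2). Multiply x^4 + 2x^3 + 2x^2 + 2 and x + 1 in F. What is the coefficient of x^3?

Multiply in F_3[x]: (x^4 + 2x^3 + 2x^2 + 2)·(x + 1) = x^5 + x^3 + 2x^2 + 2x + 2.
Reduced: x^5 + x^3 + 2x^2 + 2x + 2.

1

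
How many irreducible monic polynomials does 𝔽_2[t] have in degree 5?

6

x^(2^5) − x is the product of all monic irreducibles of degree dividing 5; Möbius inversion gives N = (1/5) Σ μ(5/d)·2^d.
Divisors of 5: 1, 5; μ(5/d) for each: -1, 1.
Σ = − 2^1 + 2^5 = 30.
N = 30/5 = 6.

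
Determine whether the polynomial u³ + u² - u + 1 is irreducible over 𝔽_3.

Yes

Write f(u) = u³ + u² - u + 1.
Check for roots in 𝔽_3: f(0) = 1; f(1) = 2; f(2) = 2.
No roots. A degree-3 polynomial over a field with no linear factor is irreducible.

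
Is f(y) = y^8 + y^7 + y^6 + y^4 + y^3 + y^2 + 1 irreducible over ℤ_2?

Yes

Check for roots in ℤ_2: f(0) = 1; f(1) = 1.
No roots, so no linear factors.
Monic irreducibles of degree 2 over GF(2): y^2 + y + 1.
None of them divide f (all give nonzero remainder).
Monic irreducibles of degree 3 over GF(2): y^3 + y + 1, y^3 + y^2 + 1.
None of them divide f (all give nonzero remainder).
Monic irreducibles of degree 4 over GF(2): y^4 + y + 1, y^4 + y^3 + 1, y^4 + y^3 + y^2 + y + 1.
None of them divide f (all give nonzero remainder).
No irreducible factor of degree ≤ 4 exists, so f is irreducible over GF(2).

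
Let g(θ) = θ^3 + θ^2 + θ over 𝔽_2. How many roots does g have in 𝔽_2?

1

Evaluate at each of the 2 elements of 𝔽_2:
g(0) = 0 → root; g(1) = 1.
Roots: {0}.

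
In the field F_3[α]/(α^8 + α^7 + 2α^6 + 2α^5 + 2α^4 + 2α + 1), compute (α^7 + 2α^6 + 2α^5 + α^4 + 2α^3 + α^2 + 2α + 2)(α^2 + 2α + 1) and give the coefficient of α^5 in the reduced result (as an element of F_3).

Multiply in F_3[α]: (α^7 + 2α^6 + 2α^5 + α^4 + 2α^3 + α^2 + 2α + 2)·(α^2 + 2α + 1) = α^9 + α^8 + α^7 + α^6 + α^2 + 2.
Reduce using α^8 ≡ 2α^7 + α^6 + α^5 + α^4 + α + 2 (mod α^8 + α^7 + 2α^6 + 2α^5 + 2α^4 + 2α + 1).
Reduced: 2α^7 + 2α^6 + α^5 + 2α^2 + 2α + 2.

1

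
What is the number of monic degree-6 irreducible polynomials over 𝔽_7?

19544

The number of monic irreducibles of degree 6 over GF(7) is (1/6)·Σ_{d∣6} μ(6/d) 7^d.
Divisors of 6: 1, 2, 3, 6; μ(6/d) for each: 1, -1, -1, 1.
Σ = 7^1 − 7^2 − 7^3 + 7^6 = 117264.
N = 117264/6 = 19544.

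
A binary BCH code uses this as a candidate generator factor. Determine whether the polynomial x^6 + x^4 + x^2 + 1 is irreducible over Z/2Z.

No

Write P(x) = x^6 + x^4 + x^2 + 1.
Check for roots in Z/2Z: P(0) = 1; P(1) = 0 → root.
P(1) = 0, so (x − 1) divides P(x); P is reducible.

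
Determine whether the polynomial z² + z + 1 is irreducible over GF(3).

Write h(z) = z² + z + 1.
Check for roots in GF(3): h(0) = 1; h(1) = 0 → root; h(2) = 1.
h(1) = 0, so (z − 1) divides h(z); h is reducible.

No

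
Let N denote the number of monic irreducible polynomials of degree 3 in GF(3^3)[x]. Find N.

x^(27^3) − x is the product of all monic irreducibles of degree dividing 3; Möbius inversion gives N = (1/3) Σ μ(3/d)·27^d.
Divisors of 3: 1, 3; μ(3/d) for each: -1, 1.
Σ = − 27^1 + 27^3 = 19656.
N = 19656/3 = 6552.

6552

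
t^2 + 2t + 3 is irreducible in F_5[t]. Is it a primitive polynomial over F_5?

Yes

Write f(t) = t^2 + 2t + 3.
|GF(5^2)^×| = 5^2 − 1 = 24. Prime factorization: 24 = 2^3·3.
f is primitive ⇔ t has order 24 in GF(5)[t]/(f), i.e. t^(24/q) ≠ 1 for each prime q | 24.
t^(12) mod f = 4.
t^(8) mod f = 4t + 1.
None equal 1, so t has full order 24; f is primitive.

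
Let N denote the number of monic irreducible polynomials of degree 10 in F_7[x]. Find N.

By the necklace-counting formula, N_7(10) = (1/10) Σ_{d|10} μ(10/d)·7^d.
Divisors of 10: 1, 2, 5, 10; μ(10/d) for each: 1, -1, -1, 1.
Σ = 7^1 − 7^2 − 7^5 + 7^10 = 282458400.
N = 282458400/10 = 28245840.

28245840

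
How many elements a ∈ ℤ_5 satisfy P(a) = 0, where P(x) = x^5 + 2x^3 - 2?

2

Evaluate at each of the 5 elements of ℤ_5:
P(0) = 3; P(1) = 1; P(2) = 1; P(3) = 0 → root; P(4) = 0 → root.
Roots: {3, 4}.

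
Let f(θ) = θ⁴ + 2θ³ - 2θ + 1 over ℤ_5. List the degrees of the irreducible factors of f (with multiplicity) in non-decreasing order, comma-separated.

1, 1, 2

Roots in ℤ_5: f(0) = 1; f(1) = 2; f(2) = 4; f(3) = 0 → root; f(4) = 2.
Linear factors from roots: (θ + 2).
Complete factorization: f(θ) = (θ + 2)^2·(θ² - 2θ - 1).
Factor degrees with multiplicity: 1 + 1 + 2 = 4.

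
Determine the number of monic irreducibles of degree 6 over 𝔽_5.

2580

The number of monic irreducibles of degree 6 over GF(5) is (1/6)·Σ_{d∣6} μ(6/d) 5^d.
Divisors of 6: 1, 2, 3, 6; μ(6/d) for each: 1, -1, -1, 1.
Σ = 5^1 − 5^2 − 5^3 + 5^6 = 15480.
N = 15480/6 = 2580.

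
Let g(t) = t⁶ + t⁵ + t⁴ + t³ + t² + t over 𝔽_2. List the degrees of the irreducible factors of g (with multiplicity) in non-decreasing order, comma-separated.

1, 1, 2, 2

Roots in 𝔽_2: g(0) = 0 → root; g(1) = 0 → root.
Linear factors from roots: (t), (t + 1).
Complete factorization: g(t) = (t)·(t + 1)·(t² + t + 1)^2.
Factor degrees with multiplicity: 1 + 1 + 2 + 2 = 6.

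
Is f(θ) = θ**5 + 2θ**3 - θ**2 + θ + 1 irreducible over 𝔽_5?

Yes

Check for roots in 𝔽_5: f(0) = 1; f(1) = 4; f(2) = 2; f(3) = 2; f(4) = 1.
No roots, so no linear factors.
Degree-2 irreducible divisors: test the 10 monic irreducibles of degree 2 over GF(5).
None of them divide f (all give nonzero remainder).
No irreducible factor of degree ≤ 2 exists, so f is irreducible over GF(5).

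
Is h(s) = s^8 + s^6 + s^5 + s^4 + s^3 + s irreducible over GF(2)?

No

Check for roots in GF(2): h(0) = 0 → root; h(1) = 0 → root.
h(0) = 0, so (s) divides h(s); h is reducible.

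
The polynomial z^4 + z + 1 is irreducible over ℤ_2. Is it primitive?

Write f(z) = z^4 + z + 1.
|GF(2^4)^×| = 2^4 − 1 = 15. Prime factorization: 15 = 3·5.
f is primitive ⇔ z has order 15 in GF(2)[z]/(f), i.e. z^(15/q) ≠ 1 for each prime q | 15.
z^(5) mod f = z^2 + z.
z^(3) mod f = z^3.
None equal 1, so z has full order 15; f is primitive.

Yes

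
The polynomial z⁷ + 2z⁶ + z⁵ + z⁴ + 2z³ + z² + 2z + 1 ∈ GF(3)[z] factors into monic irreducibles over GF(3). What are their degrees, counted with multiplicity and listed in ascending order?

Write f(z) = z⁷ + 2z⁶ + z⁵ + z⁴ + 2z³ + z² + 2z + 1.
Roots in GF(3): f(0) = 1; f(1) = 2; f(2) = 2.
Complete factorization: f(z) = (z⁷ + 2z⁶ + z⁵ + z⁴ + 2z³ + z² + 2z + 1).
Factor degrees with multiplicity: 7 = 7.

7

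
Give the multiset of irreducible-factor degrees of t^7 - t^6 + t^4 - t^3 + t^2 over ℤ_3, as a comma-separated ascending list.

1, 1, 2, 3

Write h(t) = t^7 - t^6 + t^4 - t^3 + t^2.
Roots in ℤ_3: h(0) = 0 → root; h(1) = 1; h(2) = 1.
Linear factors from roots: (t).
Complete factorization: h(t) = (t)^2·(t^2 + t - 1)·(t^3 + t^2 - 1).
Factor degrees with multiplicity: 1 + 1 + 2 + 3 = 7.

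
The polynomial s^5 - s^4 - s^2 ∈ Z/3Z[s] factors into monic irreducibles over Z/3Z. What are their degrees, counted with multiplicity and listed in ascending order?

1, 1, 1, 2

Write g(s) = s^5 - s^4 - s^2.
Roots in Z/3Z: g(0) = 0 → root; g(1) = 2; g(2) = 0 → root.
Linear factors from roots: (s), (s + 1).
Complete factorization: g(s) = (s + 1)·(s)^2·(s^2 + s - 1).
Factor degrees with multiplicity: 1 + 1 + 1 + 2 = 5.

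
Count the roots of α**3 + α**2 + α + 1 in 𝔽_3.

Write h(α) = α**3 + α**2 + α + 1.
Evaluate at each of the 3 elements of 𝔽_3:
h(0) = 1; h(1) = 1; h(2) = 0 → root.
Roots: {2}.

1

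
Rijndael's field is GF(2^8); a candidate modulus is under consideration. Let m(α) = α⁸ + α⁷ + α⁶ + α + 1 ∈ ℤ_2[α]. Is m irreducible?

Yes

Check for roots in ℤ_2: m(0) = 1; m(1) = 1.
No roots, so no linear factors.
Monic irreducibles of degree 2 over GF(2): α² + α + 1.
None of them divide m (all give nonzero remainder).
Monic irreducibles of degree 3 over GF(2): α³ + α + 1, α³ + α² + 1.
None of them divide m (all give nonzero remainder).
Monic irreducibles of degree 4 over GF(2): α⁴ + α + 1, α⁴ + α³ + 1, α⁴ + α³ + α² + α + 1.
None of them divide m (all give nonzero remainder).
No irreducible factor of degree ≤ 4 exists, so m is irreducible over GF(2).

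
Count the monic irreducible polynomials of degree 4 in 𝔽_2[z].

Gauss's count: N_{2}(4) = (1/4) Σ_{d|4} μ(4/d)·2^d.
Divisors of 4: 1, 2, 4; μ(4/d) for each: 0, -1, 1.
Σ = − 2^2 + 2^4 = 12.
N = 12/4 = 3.

3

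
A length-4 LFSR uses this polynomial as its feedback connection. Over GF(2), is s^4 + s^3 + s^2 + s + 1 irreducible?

Yes

Write m(s) = s^4 + s^3 + s^2 + s + 1.
Check for roots in GF(2): m(0) = 1; m(1) = 1.
No roots, so no linear factors.
Monic irreducibles of degree 2 over GF(2): s^2 + s + 1.
None of them divide m (all give nonzero remainder).
No irreducible factor of degree ≤ 2 exists, so m is irreducible over GF(2).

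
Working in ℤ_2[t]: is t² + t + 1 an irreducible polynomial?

Yes

Write f(t) = t² + t + 1.
Check for roots in ℤ_2: f(0) = 1; f(1) = 1.
No roots. A degree-2 polynomial over a field with no linear factor is irreducible.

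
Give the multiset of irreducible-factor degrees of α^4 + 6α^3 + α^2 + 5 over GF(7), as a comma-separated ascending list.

Write h(α) = α^4 + 6α^3 + α^2 + 5.
Complete factorization: h(α) = (α^4 + 6α^3 + α^2 + 5).
Factor degrees with multiplicity: 4 = 4.

4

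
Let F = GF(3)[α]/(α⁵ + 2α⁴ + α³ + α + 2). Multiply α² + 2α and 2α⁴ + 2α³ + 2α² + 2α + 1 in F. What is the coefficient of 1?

2

Multiply in GF(3)[α]: (α² + 2α)·(2α⁴ + 2α³ + 2α² + 2α + 1) = 2α⁶ + 2α² + 2α.
Reduce using α⁵ ≡ α⁴ + 2α³ + 2α + 1 (mod α⁵ + 2α⁴ + α³ + α + 2).
Reduced: α³ + 2α + 2.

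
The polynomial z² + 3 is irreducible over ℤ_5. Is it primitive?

No

Write f(z) = z² + 3.
|GF(5^2)^×| = 5^2 − 1 = 24. Prime factorization: 24 = 2^3·3.
f is primitive ⇔ z has order 24 in GF(5)[z]/(f), i.e. z^(24/q) ≠ 1 for each prime q | 24.
z^(12) mod f = 4.
z^(8) mod f = 1
Since z^(8) = 1, the order of z divides 8 < 24; not primitive.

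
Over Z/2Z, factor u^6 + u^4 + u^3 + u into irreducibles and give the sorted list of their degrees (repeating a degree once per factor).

1, 1, 1, 1, 2

Write g(u) = u^6 + u^4 + u^3 + u.
Roots in Z/2Z: g(0) = 0 → root; g(1) = 0 → root.
Linear factors from roots: (u), (u + 1).
Complete factorization: g(u) = (u)·(u + 1)^3·(u^2 + u + 1).
Factor degrees with multiplicity: 1 + 1 + 1 + 1 + 2 = 6.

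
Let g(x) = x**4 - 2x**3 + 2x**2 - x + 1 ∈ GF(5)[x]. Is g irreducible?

Yes

Check for roots in GF(5): g(0) = 1; g(1) = 1; g(2) = 2; g(3) = 3; g(4) = 2.
No roots, so no linear factors.
Degree-2 irreducible divisors: test the 10 monic irreducibles of degree 2 over GF(5).
None of them divide g (all give nonzero remainder).
No irreducible factor of degree ≤ 2 exists, so g is irreducible over GF(5).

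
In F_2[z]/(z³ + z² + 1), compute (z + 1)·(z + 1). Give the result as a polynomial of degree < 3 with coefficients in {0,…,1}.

Multiply in F_2[z]: (z + 1)·(z + 1) = z² + 1.
Reduced: z² + 1.

z^2 + 1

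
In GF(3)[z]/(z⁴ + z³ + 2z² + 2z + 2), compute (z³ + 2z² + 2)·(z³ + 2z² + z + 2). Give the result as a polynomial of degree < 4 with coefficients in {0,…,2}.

z^3 + 2z + 1

Multiply in GF(3)[z]: (z³ + 2z² + 2)·(z³ + 2z² + z + 2) = z⁶ + z⁵ + 2z⁴ + 2z² + 2z + 1.
Reduce using z⁴ ≡ 2z³ + z² + z + 1 (mod z⁴ + z³ + 2z² + 2z + 2).
Reduced: z³ + 2z + 1.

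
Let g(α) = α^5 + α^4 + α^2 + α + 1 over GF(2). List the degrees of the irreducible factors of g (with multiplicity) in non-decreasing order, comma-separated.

Roots in GF(2): g(0) = 1; g(1) = 1.
Complete factorization: g(α) = (α^5 + α^4 + α^2 + α + 1).
Factor degrees with multiplicity: 5 = 5.

5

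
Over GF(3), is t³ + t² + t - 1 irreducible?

Yes

Write h(t) = t³ + t² + t - 1.
Check for roots in GF(3): h(0) = 2; h(1) = 2; h(2) = 1.
No roots. A degree-3 polynomial over a field with no linear factor is irreducible.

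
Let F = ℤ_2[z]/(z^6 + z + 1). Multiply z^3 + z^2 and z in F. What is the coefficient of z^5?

Multiply in ℤ_2[z]: (z^3 + z^2)·(z) = z^4 + z^3.
Reduced: z^4 + z^3.

0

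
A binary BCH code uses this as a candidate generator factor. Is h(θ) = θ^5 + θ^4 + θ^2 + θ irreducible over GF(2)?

Check for roots in GF(2): h(0) = 0 → root; h(1) = 0 → root.
h(0) = 0, so (θ) divides h(θ); h is reducible.

No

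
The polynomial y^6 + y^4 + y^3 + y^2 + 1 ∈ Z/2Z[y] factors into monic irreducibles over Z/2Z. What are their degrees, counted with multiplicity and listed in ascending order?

2, 4

Write g(y) = y^6 + y^4 + y^3 + y^2 + 1.
Roots in Z/2Z: g(0) = 1; g(1) = 1.
Complete factorization: g(y) = (y^2 + y + 1)·(y^4 + y^3 + y^2 + y + 1).
Factor degrees with multiplicity: 2 + 4 = 6.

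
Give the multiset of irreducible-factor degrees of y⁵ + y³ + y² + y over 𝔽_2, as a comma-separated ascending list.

Write h(y) = y⁵ + y³ + y² + y.
Roots in 𝔽_2: h(0) = 0 → root; h(1) = 0 → root.
Linear factors from roots: (y), (y + 1).
Complete factorization: h(y) = (y)·(y + 1)·(y³ + y² + 1).
Factor degrees with multiplicity: 1 + 1 + 3 = 5.

1, 1, 3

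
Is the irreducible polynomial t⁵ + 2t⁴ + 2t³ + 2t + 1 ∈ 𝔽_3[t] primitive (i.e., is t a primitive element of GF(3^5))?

Write f(t) = t⁵ + 2t⁴ + 2t³ + 2t + 1.
|GF(3^5)^×| = 3^5 − 1 = 242. Prime factorization: 242 = 2·11^2.
f is primitive ⇔ t has order 242 in GF(3)[t]/(f), i.e. t^(242/q) ≠ 1 for each prime q | 242.
t^(121) mod f = 2.
t^(22) mod f = t⁴ + t.
None equal 1, so t has full order 242; f is primitive.

Yes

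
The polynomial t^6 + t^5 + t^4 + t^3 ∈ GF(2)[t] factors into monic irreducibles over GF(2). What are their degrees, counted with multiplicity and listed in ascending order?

Write g(t) = t^6 + t^5 + t^4 + t^3.
Roots in GF(2): g(0) = 0 → root; g(1) = 0 → root.
Linear factors from roots: (t), (t + 1).
Complete factorization: g(t) = (t)^3·(t + 1)^3.
Factor degrees with multiplicity: 1 + 1 + 1 + 1 + 1 + 1 = 6.

1, 1, 1, 1, 1, 1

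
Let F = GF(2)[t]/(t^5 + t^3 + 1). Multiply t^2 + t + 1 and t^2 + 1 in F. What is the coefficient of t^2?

Multiply in GF(2)[t]: (t^2 + t + 1)·(t^2 + 1) = t^4 + t^3 + t + 1.
Reduced: t^4 + t^3 + t + 1.

0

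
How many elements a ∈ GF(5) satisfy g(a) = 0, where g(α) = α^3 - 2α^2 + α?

2

Evaluate at each of the 5 elements of GF(5):
g(0) = 0 → root; g(1) = 0 → root; g(2) = 2; g(3) = 2; g(4) = 1.
Roots: {0, 1}.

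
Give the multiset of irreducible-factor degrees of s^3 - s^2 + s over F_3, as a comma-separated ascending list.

1, 1, 1

Write g(s) = s^3 - s^2 + s.
Roots in F_3: g(0) = 0 → root; g(1) = 1; g(2) = 0 → root.
Linear factors from roots: (s), (s + 1).
Complete factorization: g(s) = (s)·(s + 1)^2.
Factor degrees with multiplicity: 1 + 1 + 1 = 3.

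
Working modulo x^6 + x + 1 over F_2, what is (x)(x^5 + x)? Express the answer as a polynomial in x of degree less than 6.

Multiply in F_2[x]: (x)·(x^5 + x) = x^6 + x^2.
Reduce using x^6 ≡ x + 1 (mod x^6 + x + 1).
Reduced: x^2 + x + 1.

x^2 + x + 1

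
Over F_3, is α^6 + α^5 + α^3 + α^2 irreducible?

Write h(α) = α^6 + α^5 + α^3 + α^2.
Check for roots in F_3: h(0) = 0 → root; h(1) = 1; h(2) = 0 → root.
h(0) = 0, so (α) divides h(α); h is reducible.

No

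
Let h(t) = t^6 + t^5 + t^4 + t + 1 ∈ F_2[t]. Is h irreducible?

Yes

Check for roots in F_2: h(0) = 1; h(1) = 1.
No roots, so no linear factors.
Monic irreducibles of degree 2 over GF(2): t^2 + t + 1.
None of them divide h (all give nonzero remainder).
Monic irreducibles of degree 3 over GF(2): t^3 + t + 1, t^3 + t^2 + 1.
None of them divide h (all give nonzero remainder).
No irreducible factor of degree ≤ 3 exists, so h is irreducible over GF(2).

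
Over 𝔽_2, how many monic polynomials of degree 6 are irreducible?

9

The number of monic irreducibles of degree 6 over GF(2) is (1/6)·Σ_{d∣6} μ(6/d) 2^d.
Divisors of 6: 1, 2, 3, 6; μ(6/d) for each: 1, -1, -1, 1.
Σ = 2^1 − 2^2 − 2^3 + 2^6 = 54.
N = 54/6 = 9.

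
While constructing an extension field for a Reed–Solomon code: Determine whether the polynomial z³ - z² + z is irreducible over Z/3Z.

Write g(z) = z³ - z² + z.
Check for roots in Z/3Z: g(0) = 0 → root; g(1) = 1; g(2) = 0 → root.
g(0) = 0, so (z) divides g(z); g is reducible.

No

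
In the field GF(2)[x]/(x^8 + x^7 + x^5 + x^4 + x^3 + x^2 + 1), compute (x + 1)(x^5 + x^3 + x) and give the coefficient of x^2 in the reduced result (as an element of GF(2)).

Multiply in GF(2)[x]: (x + 1)·(x^5 + x^3 + x) = x^6 + x^5 + x^4 + x^3 + x^2 + x.
Reduced: x^6 + x^5 + x^4 + x^3 + x^2 + x.

1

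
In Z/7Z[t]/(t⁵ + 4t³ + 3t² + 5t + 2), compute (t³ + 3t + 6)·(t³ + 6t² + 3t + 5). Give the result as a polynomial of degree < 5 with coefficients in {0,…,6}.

Multiply in Z/7Z[t]: (t³ + 3t + 6)·(t³ + 6t² + 3t + 5) = t⁶ + 6t⁵ + 6t⁴ + t³ + 3t² + 5t + 2.
Reduce using t⁵ ≡ 3t³ + 4t² + 2t + 5 (mod t⁵ + 4t³ + 3t² + 5t + 2).
Reduced: 2t⁴ + 2t³ + t² + t + 4.

2t^4 + 2t^3 + t^2 + t + 4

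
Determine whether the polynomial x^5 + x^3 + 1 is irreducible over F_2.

Write m(x) = x^5 + x^3 + 1.
Check for roots in F_2: m(0) = 1; m(1) = 1.
No roots, so no linear factors.
Monic irreducibles of degree 2 over GF(2): x^2 + x + 1.
None of them divide m (all give nonzero remainder).
No irreducible factor of degree ≤ 2 exists, so m is irreducible over GF(2).

Yes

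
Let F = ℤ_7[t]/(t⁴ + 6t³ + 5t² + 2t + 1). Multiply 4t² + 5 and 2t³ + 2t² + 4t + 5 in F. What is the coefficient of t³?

2

Multiply in ℤ_7[t]: (4t² + 5)·(2t³ + 2t² + 4t + 5) = t⁵ + t⁴ + 5t³ + 2t² + 6t + 4.
Reduce using t⁴ ≡ t³ + 2t² + 5t + 6 (mod t⁴ + 6t³ + 5t² + 2t + 1).
Reduced: 2t³ + 4t² + t + 2.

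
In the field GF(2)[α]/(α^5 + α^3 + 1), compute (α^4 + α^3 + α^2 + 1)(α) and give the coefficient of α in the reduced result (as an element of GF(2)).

Multiply in GF(2)[α]: (α^4 + α^3 + α^2 + 1)·(α) = α^5 + α^4 + α^3 + α.
Reduce using α^5 ≡ α^3 + 1 (mod α^5 + α^3 + 1).
Reduced: α^4 + α + 1.

1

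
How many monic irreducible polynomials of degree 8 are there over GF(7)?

720300

Gauss's count: N_{7}(8) = (1/8) Σ_{d|8} μ(8/d)·7^d.
Divisors of 8: 1, 2, 4, 8; μ(8/d) for each: 0, 0, -1, 1.
Σ = − 7^4 + 7^8 = 5762400.
N = 5762400/8 = 720300.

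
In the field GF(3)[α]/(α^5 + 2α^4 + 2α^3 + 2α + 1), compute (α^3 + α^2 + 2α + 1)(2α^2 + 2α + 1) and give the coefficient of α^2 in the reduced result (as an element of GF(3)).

Multiply in GF(3)[α]: (α^3 + α^2 + 2α + 1)·(2α^2 + 2α + 1) = 2α^5 + α^4 + α^3 + α^2 + α + 1.
Reduce using α^5 ≡ α^4 + α^3 + α + 2 (mod α^5 + 2α^4 + 2α^3 + 2α + 1).
Reduced: α^2 + 2.

1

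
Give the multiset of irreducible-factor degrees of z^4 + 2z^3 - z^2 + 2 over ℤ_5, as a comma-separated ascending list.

Write f(z) = z^4 + 2z^3 - z^2 + 2.
Roots in ℤ_5: f(0) = 2; f(1) = 4; f(2) = 0 → root; f(3) = 3; f(4) = 0 → root.
Linear factors from roots: (z - 2), (z + 1).
Complete factorization: f(z) = (z + 1)·(z - 2)·(z^2 - 2z - 1).
Factor degrees with multiplicity: 1 + 1 + 2 = 4.

1, 1, 2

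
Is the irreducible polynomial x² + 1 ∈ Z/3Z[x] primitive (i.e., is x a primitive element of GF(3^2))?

Write f(x) = x² + 1.
|GF(3^2)^×| = 3^2 − 1 = 8. Prime factorization: 8 = 2^3.
f is primitive ⇔ x has order 8 in GF(3)[x]/(f), i.e. x^(8/q) ≠ 1 for each prime q | 8.
x^(4) mod f = 1
Since x^(4) = 1, the order of x divides 4 < 8; not primitive.

No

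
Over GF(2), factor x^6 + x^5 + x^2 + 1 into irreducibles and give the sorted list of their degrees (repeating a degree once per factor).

1, 2, 3

Write f(x) = x^6 + x^5 + x^2 + 1.
Roots in GF(2): f(0) = 1; f(1) = 0 → root.
Linear factors from roots: (x + 1).
Complete factorization: f(x) = (x + 1)·(x^2 + x + 1)·(x^3 + x^2 + 1).
Factor degrees with multiplicity: 1 + 2 + 3 = 6.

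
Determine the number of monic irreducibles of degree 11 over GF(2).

186

x^(2^11) − x is the product of all monic irreducibles of degree dividing 11; Möbius inversion gives N = (1/11) Σ μ(11/d)·2^d.
Divisors of 11: 1, 11; μ(11/d) for each: -1, 1.
Σ = − 2^1 + 2^11 = 2046.
N = 2046/11 = 186.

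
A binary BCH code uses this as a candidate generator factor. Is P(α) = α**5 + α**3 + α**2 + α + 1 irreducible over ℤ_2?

Yes

Check for roots in ℤ_2: P(0) = 1; P(1) = 1.
No roots, so no linear factors.
Monic irreducibles of degree 2 over GF(2): α**2 + α + 1.
None of them divide P (all give nonzero remainder).
No irreducible factor of degree ≤ 2 exists, so P is irreducible over GF(2).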